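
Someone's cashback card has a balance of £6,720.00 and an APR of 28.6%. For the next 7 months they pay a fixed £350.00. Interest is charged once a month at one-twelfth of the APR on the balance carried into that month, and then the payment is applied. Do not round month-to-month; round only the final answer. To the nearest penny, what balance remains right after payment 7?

£5,292.24

Monthly rate r = 28.6%/12 = 2.38333% = 0.0238333.
Each month: B ← B·(1+r) − £350.00.
Month 1: interest £160.16; balance after payment £6,530.16.
Month 2: interest £155.64; balance after payment £6,335.80.
Month 3: interest £151.00; balance after payment £6,136.80.
Month 4: interest £146.26; balance after payment £5,933.06.
Month 5: interest £141.40; balance after payment £5,724.46.
Month 6: interest £136.43; balance after payment £5,510.90.
Month 7: interest £131.34; balance after payment £5,292.24.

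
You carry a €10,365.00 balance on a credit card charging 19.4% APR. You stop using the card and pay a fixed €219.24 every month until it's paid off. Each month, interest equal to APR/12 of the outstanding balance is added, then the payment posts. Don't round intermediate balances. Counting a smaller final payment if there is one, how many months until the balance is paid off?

Monthly rate r = 19.4%/12 = 1.61667% = 0.0161667.
Recurrence: B ← B·(1+r) − €219.24.
Month 1: interest €167.57; balance after payment €10,313.33.
Month 2: interest €166.73; balance after payment €10,260.82.
Closed form: n = −ln(1 − rB₀/P)/ln(1+r) = −ln(0.23569)/ln(1.01617) ≈ 90.117, so the balance reaches zero during payment 91.

91 payments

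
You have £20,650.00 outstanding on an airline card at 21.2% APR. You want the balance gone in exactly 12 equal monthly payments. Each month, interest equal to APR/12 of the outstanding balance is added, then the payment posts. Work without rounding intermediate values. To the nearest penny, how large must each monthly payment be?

Monthly rate r = 21.2%/12 = 1.76667% = 0.0176667.
Level-payment amortization: P = B₀·r / (1 − (1+r)^(−n)) = 20650.00·0.0176667 / (1 − 1.01767^(−12)).
Denominator 1 − (1+r)^(−12) = 0.189536604.
P = 364.817 / 0.189536604 ≈ 1924.78.

£1,924.78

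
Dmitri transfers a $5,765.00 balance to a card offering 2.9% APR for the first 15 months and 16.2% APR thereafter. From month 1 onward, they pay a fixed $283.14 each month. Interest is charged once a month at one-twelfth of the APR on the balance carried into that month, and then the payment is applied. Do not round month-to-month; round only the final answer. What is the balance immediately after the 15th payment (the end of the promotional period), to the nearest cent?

$1,657.85

Promo months 1–15 at r₀ = 2.9%/12 = 0.00241667; months 16+ at r₁ = 16.2%/12 = 0.0135.
After month 15: iterate B ← B·(1+r₀) − $283.14 for 15 months → $1,657.85.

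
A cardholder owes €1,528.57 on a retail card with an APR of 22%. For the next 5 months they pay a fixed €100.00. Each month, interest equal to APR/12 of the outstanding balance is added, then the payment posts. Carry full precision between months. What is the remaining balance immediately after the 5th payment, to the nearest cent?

€1,155.25

Monthly rate r = 22%/12 = 1.83333% = 0.0183333.
Each month: B ← B·(1+r) − €100.00.
Month 1: interest €28.02; balance after payment €1,456.59.
Month 2: interest €26.70; balance after payment €1,383.30.
Month 3: interest €25.36; balance after payment €1,308.66.
Month 4: interest €23.99; balance after payment €1,232.65.
Month 5: interest €22.60; balance after payment €1,155.25.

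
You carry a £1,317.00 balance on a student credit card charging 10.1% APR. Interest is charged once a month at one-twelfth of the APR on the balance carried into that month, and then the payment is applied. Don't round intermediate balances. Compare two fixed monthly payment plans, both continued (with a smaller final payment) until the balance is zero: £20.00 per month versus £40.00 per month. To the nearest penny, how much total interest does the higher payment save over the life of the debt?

Monthly rate r = 10.1%/12 = 0.841667% = 0.00841667.
At £20.00/mo: n = ⌈−ln(1 − rB₀/P)/ln(1+r)⌉ = 97 payments (last £8.01); total interest = total paid − £1,317.00 = £611.01.
At £40.00/mo: 39 payments (last £28.74); total interest £231.74.
Interest saved = £611.01 − £231.74 = £379.27.

£379.27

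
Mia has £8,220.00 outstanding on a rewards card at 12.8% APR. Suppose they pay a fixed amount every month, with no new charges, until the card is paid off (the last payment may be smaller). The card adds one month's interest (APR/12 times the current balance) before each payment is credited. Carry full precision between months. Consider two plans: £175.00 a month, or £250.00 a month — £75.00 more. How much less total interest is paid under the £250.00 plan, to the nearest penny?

£1,290.07

Monthly rate r = 12.8%/12 = 1.06667% = 0.0106667.
At £175.00/mo: n = ⌈−ln(1 − rB₀/P)/ln(1+r)⌉ = 66 payments (last £91.69); total interest = total paid − £8,220.00 = £3,246.69.
At £250.00/mo: 41 payments (last £176.62); total interest £1,956.62.
Interest saved = £3,246.69 − £1,956.62 = £1,290.07.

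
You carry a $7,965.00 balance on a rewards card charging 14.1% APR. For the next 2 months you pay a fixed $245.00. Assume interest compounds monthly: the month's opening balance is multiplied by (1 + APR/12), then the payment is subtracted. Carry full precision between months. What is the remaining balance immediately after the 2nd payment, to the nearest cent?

$7,660.40

Monthly rate r = 14.1%/12 = 1.175% = 0.01175.
Each month: B ← B·(1+r) − $245.00.
Month 1: interest $93.59; balance after payment $7,813.59.
Month 2: interest $91.81; balance after payment $7,660.40.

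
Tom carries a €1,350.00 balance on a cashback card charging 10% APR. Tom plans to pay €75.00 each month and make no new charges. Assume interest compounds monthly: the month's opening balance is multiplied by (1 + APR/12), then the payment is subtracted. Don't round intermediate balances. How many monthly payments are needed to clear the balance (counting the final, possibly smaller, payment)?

Monthly rate r = 10%/12 = 0.833333% = 0.00833333.
Recurrence: B ← B·(1+r) − €75.00.
Month 1: interest €11.25; balance after payment €1,286.25.
Month 2: interest €10.72; balance after payment €1,221.97.
Closed form: n = −ln(1 − rB₀/P)/ln(1+r) = −ln(0.85)/ln(1.00833) ≈ 19.583, so the balance reaches zero during payment 20.

20 payments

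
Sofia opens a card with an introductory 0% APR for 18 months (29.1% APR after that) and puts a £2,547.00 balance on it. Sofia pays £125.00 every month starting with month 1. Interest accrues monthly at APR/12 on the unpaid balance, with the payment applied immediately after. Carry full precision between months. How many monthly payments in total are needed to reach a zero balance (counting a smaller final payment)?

21 months

Promo months 1–18 at r₀ = 0%/12 = 0; months 19+ at r₁ = 29.1%/12 = 0.02425.
After month 18 (no interest yet): B = £2,547.00 − 18·£125.00 = £297.00.
Then at r₁ with £125.00/mo: n₂ = −ln(1 − r₁·B/P)/ln(1+r₁) ≈ 2.48 → 3 more payments.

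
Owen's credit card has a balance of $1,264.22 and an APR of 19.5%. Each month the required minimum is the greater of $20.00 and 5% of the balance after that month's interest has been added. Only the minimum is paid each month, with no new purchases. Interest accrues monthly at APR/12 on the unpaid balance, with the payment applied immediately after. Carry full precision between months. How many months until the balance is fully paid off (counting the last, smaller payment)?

58 months

Monthly rate r = 19.5%/12 = 1.625% = 0.01625.
While 5% of the post-interest balance exceeds $20.00, each month B ← (B·(1+r))·(1 − 0.05), i.e. B shrinks by the factor (1+r)·0.95 = 0.96544.
This holds for months 1–34. Entering month 35 the balance is $382.34; 5% of the post-interest balance is now below $20.00, so the flat $20.00 minimum applies from here.
From month 35 a fixed $20.00 at rate r clears $382.34 in 24 more payments. Total: 34 + 24 = 58 months.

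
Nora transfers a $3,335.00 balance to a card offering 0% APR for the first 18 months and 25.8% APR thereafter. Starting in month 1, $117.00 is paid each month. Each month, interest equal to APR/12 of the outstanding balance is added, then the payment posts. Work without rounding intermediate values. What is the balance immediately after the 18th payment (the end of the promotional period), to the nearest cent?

$1,229.00

Promo months 1–18 at r₀ = 0%/12 = 0; months 19+ at r₁ = 25.8%/12 = 0.0215.
After month 18 (no interest yet): B = $3,335.00 − 18·$117.00 = $1,229.00.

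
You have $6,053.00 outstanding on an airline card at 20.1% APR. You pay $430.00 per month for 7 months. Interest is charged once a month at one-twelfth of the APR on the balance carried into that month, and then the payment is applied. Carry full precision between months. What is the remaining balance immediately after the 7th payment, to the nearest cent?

$3,633.84

Monthly rate r = 20.1%/12 = 1.675% = 0.01675.
Each month: B ← B·(1+r) − $430.00.
Month 1: interest $101.39; balance after payment $5,724.39.
Month 2: interest $95.88; balance after payment $5,390.27.
Month 3: interest $90.29; balance after payment $5,050.56.
Month 4: interest $84.60; balance after payment $4,705.16.
Month 5: interest $78.81; balance after payment $4,353.97.
Month 6: interest $72.93; balance after payment $3,996.90.
Month 7: interest $66.95; balance after payment $3,633.84.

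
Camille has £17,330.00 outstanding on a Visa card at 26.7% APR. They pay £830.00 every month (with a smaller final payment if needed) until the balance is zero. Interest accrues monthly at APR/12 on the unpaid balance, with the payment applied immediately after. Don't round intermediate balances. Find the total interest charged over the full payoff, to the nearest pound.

£6,233

Monthly rate r = 26.7%/12 = 2.225% = 0.02225.
Payoff takes n = ⌈−ln(1 − rB₀/P)/ln(1+r)⌉ = ⌈28.387⌉ = 29 payments; the last is £323.27.
Total paid = 28·£830.00 + £323.27 = £23,563.27.
Total interest = total paid − principal = £23,563.27 − £17,330.00 = £6,233.27.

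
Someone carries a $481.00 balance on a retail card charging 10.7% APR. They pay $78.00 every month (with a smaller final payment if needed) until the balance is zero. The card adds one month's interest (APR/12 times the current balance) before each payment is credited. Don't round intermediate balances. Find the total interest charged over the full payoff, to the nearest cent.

Monthly rate r = 10.7%/12 = 0.891667% = 0.00891667.
Payoff takes n = ⌈−ln(1 − rB₀/P)/ln(1+r)⌉ = ⌈6.371⌉ = 7 payments; the last is $29.01.
Total paid = 6·$78.00 + $29.01 = $497.01.
Total interest = total paid − principal = $497.01 − $481.00 = $16.01.

$16.01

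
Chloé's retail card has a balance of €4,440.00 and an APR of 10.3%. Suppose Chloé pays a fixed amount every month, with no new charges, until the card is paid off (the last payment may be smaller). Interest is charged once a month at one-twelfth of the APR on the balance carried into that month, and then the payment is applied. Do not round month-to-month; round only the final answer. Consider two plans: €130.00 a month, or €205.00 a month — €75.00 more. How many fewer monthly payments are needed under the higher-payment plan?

Monthly rate r = 10.3%/12 = 0.858333% = 0.00858333.
At €130.00/mo: n = ⌈−ln(1 − rB₀/P)/ln(1+r)⌉ = 41 payments (last €77.31); total interest = total paid − €4,440.00 = €837.31.
At €205.00/mo: 25 payments (last €13.34); total interest €493.34.
Payments saved = 41 − 25 = 16.

16 fewer payments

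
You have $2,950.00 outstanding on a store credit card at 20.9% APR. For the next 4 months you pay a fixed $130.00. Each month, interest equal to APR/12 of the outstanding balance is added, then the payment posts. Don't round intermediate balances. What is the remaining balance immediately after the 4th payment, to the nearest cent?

$2,627.20

Monthly rate r = 20.9%/12 = 1.74167% = 0.0174167.
Each month: B ← B·(1+r) − $130.00.
Month 1: interest $51.38; balance after payment $2,871.38.
Month 2: interest $50.01; balance after payment $2,791.39.
Month 3: interest $48.62; balance after payment $2,710.01.
Month 4: interest $47.20; balance after payment $2,627.20.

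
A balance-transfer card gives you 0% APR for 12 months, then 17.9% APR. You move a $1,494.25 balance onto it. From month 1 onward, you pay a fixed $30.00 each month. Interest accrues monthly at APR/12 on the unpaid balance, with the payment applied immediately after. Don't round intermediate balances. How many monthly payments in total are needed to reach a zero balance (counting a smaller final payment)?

Promo months 1–12 at r₀ = 0%/12 = 0; months 13+ at r₁ = 17.9%/12 = 0.0149167.
After month 12 (no interest yet): B = $1,494.25 − 12·$30.00 = $1,134.25.
Then at r₁ with $30.00/mo: n₂ = −ln(1 − r₁·B/P)/ln(1+r₁) ≈ 56.06 → 57 more payments.

69 months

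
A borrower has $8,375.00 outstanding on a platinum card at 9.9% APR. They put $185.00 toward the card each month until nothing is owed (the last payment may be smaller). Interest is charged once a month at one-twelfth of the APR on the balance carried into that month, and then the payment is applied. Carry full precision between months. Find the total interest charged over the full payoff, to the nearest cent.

Monthly rate r = 9.9%/12 = 0.825% = 0.00825.
Payoff takes n = ⌈−ln(1 − rB₀/P)/ln(1+r)⌉ = ⌈56.909⌉ = 57 payments; the last is $168.25.
Total paid = 56·$185.00 + $168.25 = $10,528.25.
Total interest = total paid − principal = $10,528.25 − $8,375.00 = $2,153.25.

$2,153.25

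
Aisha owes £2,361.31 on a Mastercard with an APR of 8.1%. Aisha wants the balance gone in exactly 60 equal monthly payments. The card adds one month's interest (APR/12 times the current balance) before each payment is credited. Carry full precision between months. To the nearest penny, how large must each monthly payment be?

Monthly rate r = 8.1%/12 = 0.675% = 0.00675.
Level-payment amortization: P = B₀·r / (1 − (1+r)^(−n)) = 2361.31·0.00675 / (1 − 1.00675^(−60)).
Denominator 1 − (1+r)^(−60) = 0.332114979.
P = 15.9388 / 0.332114979 ≈ 47.99.

£47.99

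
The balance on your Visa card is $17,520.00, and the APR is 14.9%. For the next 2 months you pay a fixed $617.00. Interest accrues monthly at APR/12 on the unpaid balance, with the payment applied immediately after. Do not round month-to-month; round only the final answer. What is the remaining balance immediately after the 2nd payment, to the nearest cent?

Monthly rate r = 14.9%/12 = 1.24167% = 0.0124167.
Each month: B ← B·(1+r) − $617.00.
Month 1: interest $217.54; balance after payment $17,120.54.
Month 2: interest $212.58; balance after payment $16,716.12.

$16,716.12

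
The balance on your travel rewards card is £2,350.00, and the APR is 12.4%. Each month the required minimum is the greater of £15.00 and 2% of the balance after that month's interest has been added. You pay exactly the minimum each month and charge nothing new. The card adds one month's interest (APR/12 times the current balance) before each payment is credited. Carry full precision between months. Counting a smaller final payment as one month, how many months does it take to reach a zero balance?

Monthly rate r = 12.4%/12 = 1.03333% = 0.0103333.
While 2% of the post-interest balance exceeds £15.00, each month B ← (B·(1+r))·(1 − 0.02), i.e. B shrinks by the factor (1+r)·0.98 = 0.99013.
This holds for months 1–117. Entering month 118 the balance is £736.01; 2% of the post-interest balance is now below £15.00, so the flat £15.00 minimum applies from here.
From month 118 a fixed £15.00 at rate r clears £736.01 in 69 more payments. Total: 117 + 69 = 186 months.

186 months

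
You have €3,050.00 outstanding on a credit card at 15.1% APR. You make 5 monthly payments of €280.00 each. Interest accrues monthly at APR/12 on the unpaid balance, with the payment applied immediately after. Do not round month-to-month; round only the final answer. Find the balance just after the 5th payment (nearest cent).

€1,811.11

Monthly rate r = 15.1%/12 = 1.25833% = 0.0125833.
Each month: B ← B·(1+r) − €280.00.
Month 1: interest €38.38; balance after payment €2,808.38.
Month 2: interest €35.34; balance after payment €2,563.72.
Month 3: interest €32.26; balance after payment €2,315.98.
Month 4: interest €29.14; balance after payment €2,065.12.
Month 5: interest €25.99; balance after payment €1,811.11.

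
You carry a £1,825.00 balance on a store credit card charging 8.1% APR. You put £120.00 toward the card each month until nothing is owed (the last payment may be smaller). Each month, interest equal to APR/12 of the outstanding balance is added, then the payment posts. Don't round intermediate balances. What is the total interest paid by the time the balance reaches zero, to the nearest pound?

Monthly rate r = 8.1%/12 = 0.675% = 0.00675.
Payoff takes n = ⌈−ln(1 − rB₀/P)/ln(1+r)⌉ = ⌈16.101⌉ = 17 payments; the last is £12.15.
Total paid = 16·£120.00 + £12.15 = £1,932.15.
Total interest = total paid − principal = £1,932.15 − £1,825.00 = £107.15.

£107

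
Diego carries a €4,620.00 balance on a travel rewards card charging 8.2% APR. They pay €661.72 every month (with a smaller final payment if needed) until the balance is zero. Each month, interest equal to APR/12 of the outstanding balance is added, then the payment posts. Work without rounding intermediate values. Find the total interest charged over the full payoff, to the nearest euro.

€130

Monthly rate r = 8.2%/12 = 0.683333% = 0.00683333.
Payoff takes n = ⌈−ln(1 − rB₀/P)/ln(1+r)⌉ = ⌈7.178⌉ = 8 payments; the last is €118.29.
Total paid = 7·€661.72 + €118.29 = €4,750.33.
Total interest = total paid − principal = €4,750.33 − €4,620.00 = €130.33.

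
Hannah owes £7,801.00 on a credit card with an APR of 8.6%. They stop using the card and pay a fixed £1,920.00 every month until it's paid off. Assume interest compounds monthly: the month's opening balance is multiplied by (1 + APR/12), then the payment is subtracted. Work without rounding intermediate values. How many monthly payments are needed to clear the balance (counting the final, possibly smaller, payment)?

5 months

Monthly rate r = 8.6%/12 = 0.716667% = 0.00716667.
Recurrence: B ← B·(1+r) − £1,920.00.
Month 1: interest £55.91; balance after payment £5,936.91.
Month 2: interest £42.55; balance after payment £4,059.46.
Month 3: interest £29.09; balance after payment £2,168.55.
Month 4: interest £15.54; balance after payment £264.09.
Month 5: interest £1.89; balance after payment £0.00.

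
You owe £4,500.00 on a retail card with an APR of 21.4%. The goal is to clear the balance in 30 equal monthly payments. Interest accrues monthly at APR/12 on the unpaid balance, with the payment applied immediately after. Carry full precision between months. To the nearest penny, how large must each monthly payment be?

Monthly rate r = 21.4%/12 = 1.78333% = 0.0178333.
Level-payment amortization: P = B₀·r / (1 − (1+r)^(−n)) = 4500.00·0.0178333 / (1 − 1.01783^(−30)).
Denominator 1 − (1+r)^(−30) = 0.411563083.
P = 80.25 / 0.411563083 ≈ 194.99.

£194.99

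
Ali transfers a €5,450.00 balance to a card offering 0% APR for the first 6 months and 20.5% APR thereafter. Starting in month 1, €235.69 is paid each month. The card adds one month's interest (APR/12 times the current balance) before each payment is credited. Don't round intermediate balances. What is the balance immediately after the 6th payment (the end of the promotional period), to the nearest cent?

Promo months 1–6 at r₀ = 0%/12 = 0; months 7+ at r₁ = 20.5%/12 = 0.0170833.
After month 6 (no interest yet): B = €5,450.00 − 6·€235.69 = €4,035.86.

€4,035.86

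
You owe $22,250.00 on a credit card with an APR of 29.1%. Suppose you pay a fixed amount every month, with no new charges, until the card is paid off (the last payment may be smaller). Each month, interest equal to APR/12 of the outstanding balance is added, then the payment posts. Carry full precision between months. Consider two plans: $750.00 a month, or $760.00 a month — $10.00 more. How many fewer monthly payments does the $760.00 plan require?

Monthly rate r = 29.1%/12 = 2.425% = 0.02425.
At $750.00/mo: n = ⌈−ln(1 − rB₀/P)/ln(1+r)⌉ = 54 payments (last $30.74); total interest = total paid − $22,250.00 = $17,530.74.
At $760.00/mo: 52 payments (last $500.41); total interest $17,010.41.
Payments saved = 54 − 52 = 2.

2 fewer payments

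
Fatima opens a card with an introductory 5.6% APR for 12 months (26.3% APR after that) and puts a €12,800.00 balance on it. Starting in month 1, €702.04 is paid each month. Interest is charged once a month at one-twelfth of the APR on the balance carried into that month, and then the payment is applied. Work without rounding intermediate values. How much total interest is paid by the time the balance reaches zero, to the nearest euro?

€992

Promo months 1–12 at r₀ = 5.6%/12 = 0.00466667; months 13+ at r₁ = 26.3%/12 = 0.0219167.
After month 12: iterate B ← B·(1+r₀) − €702.04 for 12 months → €4,891.38.
Then at r₁ with €702.04/mo: n₂ = −ln(1 − r₁·B/P)/ln(1+r₁) ≈ 7.64 → 8 more payments.
Total paid = 19·€702.04 + €453.24 = €13,792.00; interest = €13,792.00 − €12,800.00 = €992.00.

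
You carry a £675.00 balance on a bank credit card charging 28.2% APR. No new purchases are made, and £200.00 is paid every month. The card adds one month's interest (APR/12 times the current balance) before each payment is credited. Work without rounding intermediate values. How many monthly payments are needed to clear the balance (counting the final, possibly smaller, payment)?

Monthly rate r = 28.2%/12 = 2.35% = 0.0235.
Recurrence: B ← B·(1+r) − £200.00.
Month 1: interest £15.86; balance after payment £490.86.
Month 2: interest £11.54; balance after payment £302.40.
Month 3: interest £7.11; balance after payment £109.50.
Month 4: interest £2.57; balance after payment £0.00.

4 months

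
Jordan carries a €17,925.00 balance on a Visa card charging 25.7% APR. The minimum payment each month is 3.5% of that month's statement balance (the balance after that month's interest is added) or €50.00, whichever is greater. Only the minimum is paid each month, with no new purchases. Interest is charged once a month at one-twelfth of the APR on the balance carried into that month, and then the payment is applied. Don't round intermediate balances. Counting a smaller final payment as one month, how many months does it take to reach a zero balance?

Monthly rate r = 25.7%/12 = 2.14167% = 0.0214167.
While 3.5% of the post-interest balance exceeds €50.00, each month B ← (B·(1+r))·(1 − 0.035), i.e. B shrinks by the factor (1+r)·0.965 = 0.98567.
This holds for months 1–177. Entering month 178 the balance is €1,392.24; 3.5% of the post-interest balance is now below €50.00, so the flat €50.00 minimum applies from here.
From month 178 a fixed €50.00 at rate r clears €1,392.24 in 43 more payments. Total: 177 + 43 = 220 months.

220 months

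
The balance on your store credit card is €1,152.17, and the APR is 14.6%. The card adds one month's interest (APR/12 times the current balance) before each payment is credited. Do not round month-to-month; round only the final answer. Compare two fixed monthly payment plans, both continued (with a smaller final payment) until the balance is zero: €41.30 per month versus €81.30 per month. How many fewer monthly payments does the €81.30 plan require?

Monthly rate r = 14.6%/12 = 1.21667% = 0.0121667.
At €41.30/mo: n = ⌈−ln(1 − rB₀/P)/ln(1+r)⌉ = 35 payments (last €11.89); total interest = total paid − €1,152.17 = €263.92.
At €81.30/mo: 16 payments (last €52.92); total interest €120.25.
Payments saved = 35 − 16 = 19.

19 fewer payments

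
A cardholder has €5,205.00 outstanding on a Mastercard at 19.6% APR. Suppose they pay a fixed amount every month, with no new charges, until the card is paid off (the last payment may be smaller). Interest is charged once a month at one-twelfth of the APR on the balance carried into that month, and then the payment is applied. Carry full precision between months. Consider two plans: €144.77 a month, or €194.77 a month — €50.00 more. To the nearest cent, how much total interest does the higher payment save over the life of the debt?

Monthly rate r = 19.6%/12 = 1.63333% = 0.0163333.
At €144.77/mo: n = ⌈−ln(1 − rB₀/P)/ln(1+r)⌉ = 55 payments (last €89.80); total interest = total paid − €5,205.00 = €2,702.38.
At €194.77/mo: 36 payments (last €78.77); total interest €1,690.72.
Interest saved = €2,702.38 − €1,690.72 = €1,011.66.

€1,011.66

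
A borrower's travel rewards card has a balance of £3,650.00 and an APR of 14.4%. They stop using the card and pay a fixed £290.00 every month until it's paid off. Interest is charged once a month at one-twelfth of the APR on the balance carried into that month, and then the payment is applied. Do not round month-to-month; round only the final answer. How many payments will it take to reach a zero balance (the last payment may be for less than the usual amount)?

Monthly rate r = 14.4%/12 = 1.2% = 0.012.
Recurrence: B ← B·(1+r) − £290.00.
Month 1: interest £43.80; balance after payment £3,403.80.
Month 2: interest £40.85; balance after payment £3,154.65.
Closed form: n = −ln(1 − rB₀/P)/ln(1+r) = −ln(0.84897)/ln(1.012) ≈ 13.726, so the balance reaches zero during payment 14.

14 months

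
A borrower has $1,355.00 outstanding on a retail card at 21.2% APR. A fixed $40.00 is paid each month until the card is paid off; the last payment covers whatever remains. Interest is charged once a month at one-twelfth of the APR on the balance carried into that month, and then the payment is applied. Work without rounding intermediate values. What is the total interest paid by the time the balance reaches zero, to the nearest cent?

Monthly rate r = 21.2%/12 = 1.76667% = 0.0176667.
Payoff takes n = ⌈−ln(1 − rB₀/P)/ln(1+r)⌉ = ⌈52.103⌉ = 53 payments; the last is $4.14.
Total paid = 52·$40.00 + $4.14 = $2,084.14.
Total interest = total paid − principal = $2,084.14 − $1,355.00 = $729.14.

$729.14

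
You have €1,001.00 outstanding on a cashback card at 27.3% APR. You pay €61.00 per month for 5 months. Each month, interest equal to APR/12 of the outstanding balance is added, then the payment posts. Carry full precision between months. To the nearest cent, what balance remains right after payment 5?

Monthly rate r = 27.3%/12 = 2.275% = 0.02275.
Each month: B ← B·(1+r) − €61.00.
Month 1: interest €22.77; balance after payment €962.77.
Month 2: interest €21.90; balance after payment €923.68.
Month 3: interest €21.01; balance after payment €883.69.
Month 4: interest €20.10; balance after payment €842.79.
Month 5: interest €19.17; balance after payment €800.97.

€800.97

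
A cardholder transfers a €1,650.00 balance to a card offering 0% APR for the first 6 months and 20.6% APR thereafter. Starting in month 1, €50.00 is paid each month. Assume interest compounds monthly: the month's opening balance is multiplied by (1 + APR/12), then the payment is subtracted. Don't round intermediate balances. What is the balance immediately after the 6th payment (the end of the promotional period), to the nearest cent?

Promo months 1–6 at r₀ = 0%/12 = 0; months 7+ at r₁ = 20.6%/12 = 0.0171667.
After month 6 (no interest yet): B = €1,650.00 − 6·€50.00 = €1,350.00.

€1,350.00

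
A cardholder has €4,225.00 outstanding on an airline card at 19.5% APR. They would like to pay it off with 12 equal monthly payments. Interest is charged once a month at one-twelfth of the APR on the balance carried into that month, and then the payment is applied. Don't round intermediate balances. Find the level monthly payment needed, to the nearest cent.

Monthly rate r = 19.5%/12 = 1.625% = 0.01625.
Level-payment amortization: P = B₀·r / (1 − (1+r)^(−n)) = 4225.00·0.01625 / (1 − 1.01625^(−12)).
Denominator 1 − (1+r)^(−12) = 0.175874605.
P = 68.6562 / 0.175874605 ≈ 390.37.

€390.37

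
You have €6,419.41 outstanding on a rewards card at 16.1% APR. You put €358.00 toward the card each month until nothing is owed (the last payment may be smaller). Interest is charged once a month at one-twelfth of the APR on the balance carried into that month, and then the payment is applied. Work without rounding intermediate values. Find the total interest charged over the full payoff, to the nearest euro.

€973

Monthly rate r = 16.1%/12 = 1.34167% = 0.0134167.
Payoff takes n = ⌈−ln(1 − rB₀/P)/ln(1+r)⌉ = ⌈20.649⌉ = 21 payments; the last is €232.87.
Total paid = 20·€358.00 + €232.87 = €7,392.87.
Total interest = total paid − principal = €7,392.87 − €6,419.41 = €973.46.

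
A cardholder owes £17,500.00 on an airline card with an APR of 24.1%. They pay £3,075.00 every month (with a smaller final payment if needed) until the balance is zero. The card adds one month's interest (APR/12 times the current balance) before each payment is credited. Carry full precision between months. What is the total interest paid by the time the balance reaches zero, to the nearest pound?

Monthly rate r = 24.1%/12 = 2.00833% = 0.0200833.
Payoff takes n = ⌈−ln(1 − rB₀/P)/ln(1+r)⌉ = ⌈6.104⌉ = 7 payments; the last is £322.33.
Total paid = 6·£3,075.00 + £322.33 = £18,772.33.
Total interest = total paid − principal = £18,772.33 − £17,500.00 = £1,272.33.

£1,272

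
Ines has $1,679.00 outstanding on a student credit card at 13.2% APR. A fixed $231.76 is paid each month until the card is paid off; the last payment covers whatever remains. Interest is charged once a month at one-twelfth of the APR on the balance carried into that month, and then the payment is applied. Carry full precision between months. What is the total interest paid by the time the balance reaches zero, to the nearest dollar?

$81

Monthly rate r = 13.2%/12 = 1.1% = 0.011.
Payoff takes n = ⌈−ln(1 − rB₀/P)/ln(1+r)⌉ = ⌈7.591⌉ = 8 payments; the last is $137.27.
Total paid = 7·$231.76 + $137.27 = $1,759.59.
Total interest = total paid − principal = $1,759.59 − $1,679.00 = $80.59.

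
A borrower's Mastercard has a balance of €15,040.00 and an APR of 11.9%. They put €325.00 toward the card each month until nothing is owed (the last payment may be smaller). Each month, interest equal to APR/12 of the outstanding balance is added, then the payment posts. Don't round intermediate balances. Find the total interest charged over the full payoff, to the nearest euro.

€5,188

Monthly rate r = 11.9%/12 = 0.991667% = 0.00991667.
Payoff takes n = ⌈−ln(1 − rB₀/P)/ln(1+r)⌉ = ⌈62.240⌉ = 63 payments; the last is €78.35.
Total paid = 62·€325.00 + €78.35 = €20,228.35.
Total interest = total paid − principal = €20,228.35 − €15,040.00 = €5,188.35.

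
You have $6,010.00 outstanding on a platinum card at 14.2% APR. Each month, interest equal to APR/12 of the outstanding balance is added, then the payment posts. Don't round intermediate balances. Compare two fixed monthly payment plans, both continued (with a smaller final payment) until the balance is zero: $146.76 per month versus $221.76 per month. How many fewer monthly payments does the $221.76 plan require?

Monthly rate r = 14.2%/12 = 1.18333% = 0.0118333.
At $146.76/mo: n = ⌈−ln(1 − rB₀/P)/ln(1+r)⌉ = 57 payments (last $50.28); total interest = total paid − $6,010.00 = $2,258.84.
At $221.76/mo: 33 payments (last $193.33); total interest $1,279.65.
Payments saved = 57 − 33 = 24.

24 fewer payments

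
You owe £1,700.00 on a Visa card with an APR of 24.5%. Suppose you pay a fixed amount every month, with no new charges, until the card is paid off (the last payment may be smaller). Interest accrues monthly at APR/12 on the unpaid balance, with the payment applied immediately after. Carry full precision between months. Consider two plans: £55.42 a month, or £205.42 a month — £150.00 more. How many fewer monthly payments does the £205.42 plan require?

Monthly rate r = 24.5%/12 = 2.04167% = 0.0204167.
At £55.42/mo: n = ⌈−ln(1 − rB₀/P)/ln(1+r)⌉ = 49 payments (last £38.82); total interest = total paid − £1,700.00 = £998.98.
At £205.42/mo: 10 payments (last £32.61); total interest £181.39.
Payments saved = 49 − 10 = 39.

39 fewer payments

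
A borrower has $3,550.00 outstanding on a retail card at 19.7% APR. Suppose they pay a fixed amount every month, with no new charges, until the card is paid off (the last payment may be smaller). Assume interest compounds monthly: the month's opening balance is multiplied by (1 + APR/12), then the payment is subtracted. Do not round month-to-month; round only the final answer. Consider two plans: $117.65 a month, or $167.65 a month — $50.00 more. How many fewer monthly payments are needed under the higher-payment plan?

Monthly rate r = 19.7%/12 = 1.64167% = 0.0164167.
At $117.65/mo: n = ⌈−ln(1 − rB₀/P)/ln(1+r)⌉ = 43 payments (last $0.07); total interest = total paid − $3,550.00 = $1,391.37.
At $167.65/mo: 27 payments (last $39.02); total interest $847.92.
Payments saved = 43 − 27 = 16.

16 fewer payments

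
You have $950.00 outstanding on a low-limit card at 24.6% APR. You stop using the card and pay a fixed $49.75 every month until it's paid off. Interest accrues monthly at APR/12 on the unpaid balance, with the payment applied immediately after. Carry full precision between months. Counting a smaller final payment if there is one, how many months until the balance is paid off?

25 payments

Monthly rate r = 24.6%/12 = 2.05% = 0.0205.
Recurrence: B ← B·(1+r) − $49.75.
Month 1: interest $19.48; balance after payment $919.73.
Month 2: interest $18.85; balance after payment $888.83.
Closed form: n = −ln(1 − rB₀/P)/ln(1+r) = −ln(0.60854)/ln(1.0205) ≈ 24.476, so the balance reaches zero during payment 25.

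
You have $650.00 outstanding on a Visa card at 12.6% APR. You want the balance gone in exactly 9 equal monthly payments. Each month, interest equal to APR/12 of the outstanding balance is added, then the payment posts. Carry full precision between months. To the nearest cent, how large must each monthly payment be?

$76.07

Monthly rate r = 12.6%/12 = 1.05% = 0.0105.
Level-payment amortization: P = B₀·r / (1 − (1+r)^(−n)) = 650.00·0.0105 / (1 − 1.0105^(−9)).
Denominator 1 − (1+r)^(−9) = 0.0897239017.
P = 6.825 / 0.0897239017 ≈ 76.07.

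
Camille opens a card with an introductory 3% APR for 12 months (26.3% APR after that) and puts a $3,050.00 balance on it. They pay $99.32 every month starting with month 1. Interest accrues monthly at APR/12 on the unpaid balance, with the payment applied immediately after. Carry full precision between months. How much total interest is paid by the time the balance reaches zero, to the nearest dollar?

$692

Promo months 1–12 at r₀ = 3%/12 = 0.0025; months 13+ at r₁ = 26.3%/12 = 0.0219167.
After month 12: iterate B ← B·(1+r₀) − $99.32 for 12 months → $1,934.40.
Then at r₁ with $99.32/mo: n₂ = −ln(1 − r₁·B/P)/ln(1+r₁) ≈ 25.67 → 26 more payments.
Total paid = 37·$99.32 + $67.24 = $3,742.08; interest = $3,742.08 − $3,050.00 = $692.08.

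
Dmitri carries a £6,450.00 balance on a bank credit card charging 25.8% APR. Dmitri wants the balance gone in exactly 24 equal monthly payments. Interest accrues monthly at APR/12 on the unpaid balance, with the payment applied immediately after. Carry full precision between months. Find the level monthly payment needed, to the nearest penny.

£346.84

Monthly rate r = 25.8%/12 = 2.15% = 0.0215.
Level-payment amortization: P = B₀·r / (1 − (1+r)^(−n)) = 6450.00·0.0215 / (1 − 1.0215^(−24)).
Denominator 1 − (1+r)^(−24) = 0.399823348.
P = 138.675 / 0.399823348 ≈ 346.84.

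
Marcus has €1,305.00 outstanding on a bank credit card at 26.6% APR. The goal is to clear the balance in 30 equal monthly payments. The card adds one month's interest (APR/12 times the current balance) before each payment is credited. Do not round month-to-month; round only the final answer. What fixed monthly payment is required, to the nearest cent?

Monthly rate r = 26.6%/12 = 2.21667% = 0.0221667.
Level-payment amortization: P = B₀·r / (1 − (1+r)^(−n)) = 1305.00·0.0221667 / (1 − 1.02217^(−30)).
Denominator 1 − (1+r)^(−30) = 0.481977563.
P = 28.9275 / 0.481977563 ≈ 60.02.

€60.02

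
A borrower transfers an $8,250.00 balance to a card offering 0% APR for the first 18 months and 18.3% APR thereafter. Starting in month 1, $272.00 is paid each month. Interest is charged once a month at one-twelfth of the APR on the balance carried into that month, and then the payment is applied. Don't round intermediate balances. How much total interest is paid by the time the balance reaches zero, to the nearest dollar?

Promo months 1–18 at r₀ = 0%/12 = 0; months 19+ at r₁ = 18.3%/12 = 0.01525.
After month 18 (no interest yet): B = $8,250.00 − 18·$272.00 = $3,354.00.
Then at r₁ with $272.00/mo: n₂ = −ln(1 − r₁·B/P)/ln(1+r₁) ≈ 13.76 → 14 more payments.
Total paid = 31·$272.00 + $208.09 = $8,640.09; interest = $8,640.09 − $8,250.00 = $390.09.

$390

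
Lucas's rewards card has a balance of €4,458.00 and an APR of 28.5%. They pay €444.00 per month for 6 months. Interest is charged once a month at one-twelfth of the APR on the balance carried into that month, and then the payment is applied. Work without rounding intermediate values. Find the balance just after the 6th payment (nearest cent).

Monthly rate r = 28.5%/12 = 2.375% = 0.02375.
Each month: B ← B·(1+r) − €444.00.
Month 1: interest €105.88; balance after payment €4,119.88.
Month 2: interest €97.85; balance after payment €3,773.72.
Month 3: interest €89.63; balance after payment €3,419.35.
Month 4: interest €81.21; balance after payment €3,056.56.
Month 5: interest €72.59; balance after payment €2,685.15.
Month 6: interest €63.77; balance after payment €2,304.93.

€2,304.93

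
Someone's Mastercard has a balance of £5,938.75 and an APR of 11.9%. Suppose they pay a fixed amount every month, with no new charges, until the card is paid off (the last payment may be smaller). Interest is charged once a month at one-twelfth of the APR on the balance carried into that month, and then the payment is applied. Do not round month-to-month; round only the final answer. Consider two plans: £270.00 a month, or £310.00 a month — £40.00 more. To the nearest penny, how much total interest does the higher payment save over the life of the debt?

Monthly rate r = 11.9%/12 = 0.991667% = 0.00991667.
At £270.00/mo: n = ⌈−ln(1 − rB₀/P)/ln(1+r)⌉ = 25 payments (last £252.56); total interest = total paid − £5,938.75 = £793.81.
At £310.00/mo: 22 payments (last £109.28); total interest £680.53.
Interest saved = £793.81 − £680.53 = £113.28.

£113.28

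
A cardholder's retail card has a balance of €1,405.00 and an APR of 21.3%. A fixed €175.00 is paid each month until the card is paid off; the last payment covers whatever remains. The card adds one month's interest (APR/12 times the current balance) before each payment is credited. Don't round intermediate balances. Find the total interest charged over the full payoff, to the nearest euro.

Monthly rate r = 21.3%/12 = 1.775% = 0.01775.
Payoff takes n = ⌈−ln(1 − rB₀/P)/ln(1+r)⌉ = ⌈8.738⌉ = 9 payments; the last is €129.48.
Total paid = 8·€175.00 + €129.48 = €1,529.48.
Total interest = total paid − principal = €1,529.48 − €1,405.00 = €124.48.

€124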